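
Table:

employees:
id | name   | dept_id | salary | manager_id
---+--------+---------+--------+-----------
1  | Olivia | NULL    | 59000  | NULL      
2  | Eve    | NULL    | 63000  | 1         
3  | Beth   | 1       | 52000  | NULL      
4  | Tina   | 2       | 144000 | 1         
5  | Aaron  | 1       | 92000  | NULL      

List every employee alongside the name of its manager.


This is a self-join: employees is joined to a second copy of itself, matching each row's manager_id to another row's id. Use LEFT JOIN so rows with manager_id=NULL are kept.
  - employee 1 (Olivia): manager_id=NULL -> NULL
  - employee 2 (Eve): manager_id=1 -> Olivia
  - employee 3 (Beth): manager_id=NULL -> NULL
  - employee 4 (Tina): manager_id=1 -> Olivia
  - employee 5 (Aaron): manager_id=NULL -> NULL

SQL:
SELECT a.name AS item, b.name AS manager
FROM employees a
LEFT JOIN employees b ON a.manager_id = b.id

Result:
item   | manager
-------+--------
Olivia | NULL   
Eve    | Olivia 
Beth   | NULL   
Tina   | Olivia 
Aaron  | NULL   


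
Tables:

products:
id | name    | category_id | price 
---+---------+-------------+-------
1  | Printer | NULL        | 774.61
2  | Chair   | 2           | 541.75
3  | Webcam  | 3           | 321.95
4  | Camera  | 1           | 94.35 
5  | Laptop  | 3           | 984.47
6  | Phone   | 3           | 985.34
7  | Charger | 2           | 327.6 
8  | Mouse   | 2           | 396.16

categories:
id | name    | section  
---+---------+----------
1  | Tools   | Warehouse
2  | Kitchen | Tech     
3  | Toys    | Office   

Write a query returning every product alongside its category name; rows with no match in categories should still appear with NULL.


LEFT JOIN keeps every row from products (the left table); where category_id has no match in categories, the category columns become NULL. Walk through each product:
  - product 1 (Printer): category_id=NULL, no match -> kept with NULL
  - product 2 (Chair): category_id=2 -> matches Kitchen
  - product 3 (Webcam): category_id=3 -> matches Toys
  - product 4 (Camera): category_id=1 -> matches Tools
  - product 5 (Laptop): category_id=3 -> matches Toys
  - product 6 (Phone): category_id=3 -> matches Toys
  - product 7 (Charger): category_id=2 -> matches Kitchen
  - product 8 (Mouse): category_id=2 -> matches Kitchen
All 8 rows appear; 1 has NULL category.

SQL:
SELECT a.name, b.name AS category
FROM products a
LEFT JOIN categories b ON a.category_id = b.id

Result:
name    | category
--------+---------
Printer | NULL    
Chair   | Kitchen 
Webcam  | Toys    
Camera  | Tools   
Laptop  | Toys    
Phone   | Toys    
Charger | Kitchen 
Mouse   | Kitchen 


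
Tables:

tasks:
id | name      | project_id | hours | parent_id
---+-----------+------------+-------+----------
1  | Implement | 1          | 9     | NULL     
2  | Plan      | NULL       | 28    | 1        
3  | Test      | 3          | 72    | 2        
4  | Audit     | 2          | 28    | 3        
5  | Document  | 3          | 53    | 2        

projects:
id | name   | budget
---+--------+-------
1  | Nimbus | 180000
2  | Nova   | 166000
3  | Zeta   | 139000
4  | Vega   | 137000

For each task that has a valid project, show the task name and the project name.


INNER JOIN keeps only tasks rows whose project_id matches an id in projects. Walk through each task:
  - task 1 (Implement): project_id=1 -> matches Nimbus
  - task 2 (Plan): project_id=NULL, no match -> dropped
  - task 3 (Test): project_id=3 -> matches Zeta
  - task 4 (Audit): project_id=2 -> matches Nova
  - task 5 (Document): project_id=3 -> matches Zeta
So 1 of 5 rows is dropped.

SQL:
SELECT a.name, b.name AS project
FROM tasks a
INNER JOIN projects b ON a.project_id = b.id

Result:
name      | project
----------+--------
Implement | Nimbus 
Test      | Zeta   
Audit     | Nova   
Document  | Zeta   


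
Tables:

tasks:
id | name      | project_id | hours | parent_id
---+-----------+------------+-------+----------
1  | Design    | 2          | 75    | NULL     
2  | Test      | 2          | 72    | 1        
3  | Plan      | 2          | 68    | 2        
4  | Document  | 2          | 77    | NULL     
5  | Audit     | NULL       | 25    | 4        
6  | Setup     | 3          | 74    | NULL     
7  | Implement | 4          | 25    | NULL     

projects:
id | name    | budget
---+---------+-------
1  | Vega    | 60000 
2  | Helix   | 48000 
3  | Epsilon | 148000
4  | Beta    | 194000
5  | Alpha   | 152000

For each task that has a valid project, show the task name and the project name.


INNER JOIN keeps only tasks rows whose project_id matches an id in projects. Walk through each task:
  - task 1 (Design): project_id=2 -> matches Helix
  - task 2 (Test): project_id=2 -> matches Helix
  - task 3 (Plan): project_id=2 -> matches Helix
  - task 4 (Document): project_id=2 -> matches Helix
  - task 5 (Audit): project_id=NULL, no match -> dropped
  - task 6 (Setup): project_id=3 -> matches Epsilon
  - task 7 (Implement): project_id=4 -> matches Beta
So 1 of 7 rows is dropped.

SQL:
SELECT a.name, b.name AS project
FROM tasks a
INNER JOIN projects b ON a.project_id = b.id

Result:
name      | project
----------+--------
Design    | Helix  
Test      | Helix  
Plan      | Helix  
Document  | Helix  
Setup     | Epsilon
Implement | Beta   


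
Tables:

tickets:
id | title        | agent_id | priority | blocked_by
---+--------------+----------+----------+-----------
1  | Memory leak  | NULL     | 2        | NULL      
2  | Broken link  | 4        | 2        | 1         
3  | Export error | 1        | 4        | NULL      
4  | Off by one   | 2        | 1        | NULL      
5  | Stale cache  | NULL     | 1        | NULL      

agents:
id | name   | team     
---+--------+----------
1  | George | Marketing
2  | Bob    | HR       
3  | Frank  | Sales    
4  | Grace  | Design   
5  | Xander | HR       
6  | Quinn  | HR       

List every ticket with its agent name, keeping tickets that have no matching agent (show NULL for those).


LEFT JOIN keeps every row from tickets (the left table); where agent_id has no match in agents, the agent columns become NULL. Walk through each ticket:
  - ticket 1 (Memory leak): agent_id=NULL, no match -> kept with NULL
  - ticket 2 (Broken link): agent_id=4 -> matches Grace
  - ticket 3 (Export error): agent_id=1 -> matches George
  - ticket 4 (Off by one): agent_id=2 -> matches Bob
  - ticket 5 (Stale cache): agent_id=NULL, no match -> kept with NULL
All 5 rows appear; 2 have NULL agent.

SQL:
SELECT a.title, b.name AS agent
FROM tickets a
LEFT JOIN agents b ON a.agent_id = b.id

Result:
title        | agent 
-------------+-------
Memory leak  | NULL  
Broken link  | Grace 
Export error | George
Off by one   | Bob   
Stale cache  | NULL  


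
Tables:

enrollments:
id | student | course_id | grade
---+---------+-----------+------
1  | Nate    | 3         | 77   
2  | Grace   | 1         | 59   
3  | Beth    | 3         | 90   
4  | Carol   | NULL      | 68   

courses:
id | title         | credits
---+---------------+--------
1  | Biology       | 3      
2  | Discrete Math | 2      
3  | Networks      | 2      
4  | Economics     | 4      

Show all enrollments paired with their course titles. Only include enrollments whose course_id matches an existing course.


INNER JOIN keeps only enrollments rows whose course_id matches an id in courses. Walk through each enrollment:
  - enrollment 1 (Nate): course_id=3 -> matches Networks
  - enrollment 2 (Grace): course_id=1 -> matches Biology
  - enrollment 3 (Beth): course_id=3 -> matches Networks
  - enrollment 4 (Carol): course_id=NULL, no match -> dropped
So 1 of 4 rows is dropped.

SQL:
SELECT a.student, b.title AS course
FROM enrollments a
INNER JOIN courses b ON a.course_id = b.id

Result:
student | course  
--------+---------
Nate    | Networks
Grace   | Biology 
Beth    | Networks


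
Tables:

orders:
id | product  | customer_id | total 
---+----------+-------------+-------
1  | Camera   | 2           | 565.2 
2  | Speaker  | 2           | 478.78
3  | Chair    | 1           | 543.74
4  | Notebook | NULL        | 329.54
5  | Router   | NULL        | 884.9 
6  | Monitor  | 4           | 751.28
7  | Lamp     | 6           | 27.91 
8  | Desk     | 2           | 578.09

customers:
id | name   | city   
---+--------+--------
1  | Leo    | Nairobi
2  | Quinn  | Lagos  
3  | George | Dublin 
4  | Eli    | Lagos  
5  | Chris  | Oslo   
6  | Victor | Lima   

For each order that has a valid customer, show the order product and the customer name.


INNER JOIN keeps only orders rows whose customer_id matches an id in customers. Walk through each order:
  - order 1 (Camera): customer_id=2 -> matches Quinn
  - order 2 (Speaker): customer_id=2 -> matches Quinn
  - order 3 (Chair): customer_id=1 -> matches Leo
  - order 4 (Notebook): customer_id=NULL, no match -> dropped
  - order 5 (Router): customer_id=NULL, no match -> dropped
  - order 6 (Monitor): customer_id=4 -> matches Eli
  - order 7 (Lamp): customer_id=6 -> matches Victor
  - order 8 (Desk): customer_id=2 -> matches Quinn
So 2 of 8 rows are dropped.

SQL:
SELECT a.product, b.name AS customer
FROM orders a
INNER JOIN customers b ON a.customer_id = b.id

Result:
product | customer
--------+---------
Camera  | Quinn   
Speaker | Quinn   
Chair   | Leo     
Monitor | Eli     
Lamp    | Victor  
Desk    | Quinn   


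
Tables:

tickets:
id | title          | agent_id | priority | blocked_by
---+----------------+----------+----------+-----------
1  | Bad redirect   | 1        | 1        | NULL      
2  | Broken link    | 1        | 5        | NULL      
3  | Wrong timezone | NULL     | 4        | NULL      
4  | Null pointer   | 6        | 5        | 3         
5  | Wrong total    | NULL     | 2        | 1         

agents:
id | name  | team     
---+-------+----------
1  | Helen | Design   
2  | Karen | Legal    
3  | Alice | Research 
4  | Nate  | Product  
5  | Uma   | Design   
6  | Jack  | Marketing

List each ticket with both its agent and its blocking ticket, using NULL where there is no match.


Two LEFT JOINs from the same base table tickets: one to agents via agent_id, one to tickets itself via blocked_by. Both are LEFT so every ticket is preserved.
Match against agents:
  - ticket 1 (Bad redirect): agent_id=1 -> matches Helen
  - ticket 2 (Broken link): agent_id=1 -> matches Helen
  - ticket 3 (Wrong timezone): agent_id=NULL, no match -> kept with NULL
  - ticket 4 (Null pointer): agent_id=6 -> matches Jack
  - ticket 5 (Wrong total): agent_id=NULL, no match -> kept with NULL
Match against tickets (self):
  - ticket 1 (Bad redirect): blocked_by=NULL -> NULL
  - ticket 2 (Broken link): blocked_by=NULL -> NULL
  - ticket 3 (Wrong timezone): blocked_by=NULL -> NULL
  - ticket 4 (Null pointer): blocked_by=3 -> Wrong timezone
  - ticket 5 (Wrong total): blocked_by=1 -> Bad redirect

SQL:
SELECT a.title, b.name AS agent, c.title AS blocked_by
FROM tickets a
LEFT JOIN agents b ON a.agent_id = b.id
LEFT JOIN tickets c ON a.blocked_by = c.id

Result:
title          | agent | blocked_by    
---------------+-------+---------------
Bad redirect   | Helen | NULL          
Broken link    | Helen | NULL          
Wrong timezone | NULL  | NULL          
Null pointer   | Jack  | Wrong timezone
Wrong total    | NULL  | Bad redirect  


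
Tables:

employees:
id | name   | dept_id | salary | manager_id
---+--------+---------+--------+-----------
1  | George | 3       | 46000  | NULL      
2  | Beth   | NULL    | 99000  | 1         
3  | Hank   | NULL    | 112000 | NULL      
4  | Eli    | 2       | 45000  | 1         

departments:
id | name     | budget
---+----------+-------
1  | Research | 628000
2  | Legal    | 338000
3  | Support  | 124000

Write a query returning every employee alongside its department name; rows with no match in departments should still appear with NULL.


LEFT JOIN keeps every row from employees (the left table); where dept_id has no match in departments, the department columns become NULL. Walk through each employee:
  - employee 1 (George): dept_id=3 -> matches Support
  - employee 2 (Beth): dept_id=NULL, no match -> kept with NULL
  - employee 3 (Hank): dept_id=NULL, no match -> kept with NULL
  - employee 4 (Eli): dept_id=2 -> matches Legal
All 4 rows appear; 2 have NULL department.

SQL:
SELECT a.name, b.name AS department
FROM employees a
LEFT JOIN departments b ON a.dept_id = b.id

Result:
name   | department
-------+-----------
George | Support   
Beth   | NULL      
Hank   | NULL      
Eli    | Legal     


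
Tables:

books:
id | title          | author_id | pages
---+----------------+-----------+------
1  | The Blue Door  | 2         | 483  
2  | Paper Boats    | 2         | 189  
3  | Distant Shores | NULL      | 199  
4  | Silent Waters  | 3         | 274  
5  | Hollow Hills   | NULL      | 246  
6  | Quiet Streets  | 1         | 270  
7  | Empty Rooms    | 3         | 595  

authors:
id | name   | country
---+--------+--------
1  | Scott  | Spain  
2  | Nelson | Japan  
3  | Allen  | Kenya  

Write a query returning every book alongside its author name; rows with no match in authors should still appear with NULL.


LEFT JOIN keeps every row from books (the left table); where author_id has no match in authors, the author columns become NULL. Walk through each book:
  - book 1 (The Blue Door): author_id=2 -> matches Nelson
  - book 2 (Paper Boats): author_id=2 -> matches Nelson
  - book 3 (Distant Shores): author_id=NULL, no match -> kept with NULL
  - book 4 (Silent Waters): author_id=3 -> matches Allen
  - book 5 (Hollow Hills): author_id=NULL, no match -> kept with NULL
  - book 6 (Quiet Streets): author_id=1 -> matches Scott
  - book 7 (Empty Rooms): author_id=3 -> matches Allen
All 7 rows appear; 2 have NULL author.

SQL:
SELECT a.title, b.name AS author
FROM books a
LEFT JOIN authors b ON a.author_id = b.id

Result:
title          | author
---------------+-------
The Blue Door  | Nelson
Paper Boats    | Nelson
Distant Shores | NULL  
Silent Waters  | Allen 
Hollow Hills   | NULL  
Quiet Streets  | Scott 
Empty Rooms    | Allen 


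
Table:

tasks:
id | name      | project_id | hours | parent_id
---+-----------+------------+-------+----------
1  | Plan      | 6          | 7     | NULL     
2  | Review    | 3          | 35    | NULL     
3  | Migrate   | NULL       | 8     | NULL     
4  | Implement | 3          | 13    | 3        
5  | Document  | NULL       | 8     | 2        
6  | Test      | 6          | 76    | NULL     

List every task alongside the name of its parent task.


This is a self-join: tasks is joined to a second copy of itself, matching each row's parent_id to another row's id. Use LEFT JOIN so rows with parent_id=NULL are kept.
  - task 1 (Plan): parent_id=NULL -> NULL
  - task 2 (Review): parent_id=NULL -> NULL
  - task 3 (Migrate): parent_id=NULL -> NULL
  - task 4 (Implement): parent_id=3 -> Migrate
  - task 5 (Document): parent_id=2 -> Review
  - task 6 (Test): parent_id=NULL -> NULL

SQL:
SELECT a.name AS item, b.name AS parent
FROM tasks a
LEFT JOIN tasks b ON a.parent_id = b.id

Result:
item      | parent 
----------+--------
Plan      | NULL   
Review    | NULL   
Migrate   | NULL   
Implement | Migrate
Document  | Review 
Test      | NULL   


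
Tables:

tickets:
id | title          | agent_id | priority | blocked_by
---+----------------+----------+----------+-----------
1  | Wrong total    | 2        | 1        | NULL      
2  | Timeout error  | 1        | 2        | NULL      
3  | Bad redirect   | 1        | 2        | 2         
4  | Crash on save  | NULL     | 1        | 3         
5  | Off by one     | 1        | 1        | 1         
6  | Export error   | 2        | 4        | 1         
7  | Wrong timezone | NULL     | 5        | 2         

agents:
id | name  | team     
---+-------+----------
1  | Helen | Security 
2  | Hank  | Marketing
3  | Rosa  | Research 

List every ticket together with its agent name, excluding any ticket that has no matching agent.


INNER JOIN keeps only tickets rows whose agent_id matches an id in agents. Walk through each ticket:
  - ticket 1 (Wrong total): agent_id=2 -> matches Hank
  - ticket 2 (Timeout error): agent_id=1 -> matches Helen
  - ticket 3 (Bad redirect): agent_id=1 -> matches Helen
  - ticket 4 (Crash on save): agent_id=NULL, no match -> dropped
  - ticket 5 (Off by one): agent_id=1 -> matches Helen
  - ticket 6 (Export error): agent_id=2 -> matches Hank
  - ticket 7 (Wrong timezone): agent_id=NULL, no match -> dropped
So 2 of 7 rows are dropped.

SQL:
SELECT a.title, b.name AS agent
FROM tickets a
INNER JOIN agents b ON a.agent_id = b.id

Result:
title         | agent
--------------+------
Wrong total   | Hank 
Timeout error | Helen
Bad redirect  | Helen
Off by one    | Helen
Export error  | Hank 


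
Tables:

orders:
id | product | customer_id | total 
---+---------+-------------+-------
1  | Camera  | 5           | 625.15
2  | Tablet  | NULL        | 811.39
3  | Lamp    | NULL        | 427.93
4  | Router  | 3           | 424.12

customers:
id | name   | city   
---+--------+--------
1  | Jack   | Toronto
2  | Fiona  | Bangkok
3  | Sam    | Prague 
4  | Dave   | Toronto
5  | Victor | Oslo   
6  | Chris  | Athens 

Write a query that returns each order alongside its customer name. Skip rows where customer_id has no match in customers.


INNER JOIN keeps only orders rows whose customer_id matches an id in customers. Walk through each order:
  - order 1 (Camera): customer_id=5 -> matches Victor
  - order 2 (Tablet): customer_id=NULL, no match -> dropped
  - order 3 (Lamp): customer_id=NULL, no match -> dropped
  - order 4 (Router): customer_id=3 -> matches Sam
So 2 of 4 rows are dropped.

SQL:
SELECT a.product, b.name AS customer
FROM orders a
INNER JOIN customers b ON a.customer_id = b.id

Result:
product | customer
--------+---------
Camera  | Victor  
Router  | Sam     


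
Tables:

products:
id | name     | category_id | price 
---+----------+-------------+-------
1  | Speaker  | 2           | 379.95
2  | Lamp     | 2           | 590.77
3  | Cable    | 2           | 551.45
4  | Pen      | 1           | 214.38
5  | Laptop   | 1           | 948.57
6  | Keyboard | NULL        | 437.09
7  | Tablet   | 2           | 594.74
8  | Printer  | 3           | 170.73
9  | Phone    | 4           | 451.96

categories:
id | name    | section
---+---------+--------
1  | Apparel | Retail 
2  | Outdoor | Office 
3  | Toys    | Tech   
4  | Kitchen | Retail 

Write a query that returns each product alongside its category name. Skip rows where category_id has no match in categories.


INNER JOIN keeps only products rows whose category_id matches an id in categories. Walk through each product:
  - product 1 (Speaker): category_id=2 -> matches Outdoor
  - product 2 (Lamp): category_id=2 -> matches Outdoor
  - product 3 (Cable): category_id=2 -> matches Outdoor
  - product 4 (Pen): category_id=1 -> matches Apparel
  - product 5 (Laptop): category_id=1 -> matches Apparel
  - product 6 (Keyboard): category_id=NULL, no match -> dropped
  - product 7 (Tablet): category_id=2 -> matches Outdoor
  - product 8 (Printer): category_id=3 -> matches Toys
  - product 9 (Phone): category_id=4 -> matches Kitchen
So 1 of 9 rows is dropped.

SQL:
SELECT a.name, b.name AS category
FROM products a
INNER JOIN categories b ON a.category_id = b.id

Result:
name    | category
--------+---------
Speaker | Outdoor 
Lamp    | Outdoor 
Cable   | Outdoor 
Pen     | Apparel 
Laptop  | Apparel 
Tablet  | Outdoor 
Printer | Toys    
Phone   | Kitchen 


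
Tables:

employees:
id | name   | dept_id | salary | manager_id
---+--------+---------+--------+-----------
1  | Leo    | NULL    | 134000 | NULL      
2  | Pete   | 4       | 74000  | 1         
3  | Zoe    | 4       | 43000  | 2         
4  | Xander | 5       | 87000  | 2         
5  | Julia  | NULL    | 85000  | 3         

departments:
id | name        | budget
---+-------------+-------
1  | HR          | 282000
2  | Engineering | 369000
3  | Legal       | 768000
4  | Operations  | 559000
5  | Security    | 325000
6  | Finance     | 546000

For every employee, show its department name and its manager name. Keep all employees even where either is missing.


Two LEFT JOINs from the same base table employees: one to departments via dept_id, one to employees itself via manager_id. Both are LEFT so every employee is preserved.
Match against departments:
  - employee 1 (Leo): dept_id=NULL, no match -> kept with NULL
  - employee 2 (Pete): dept_id=4 -> matches Operations
  - employee 3 (Zoe): dept_id=4 -> matches Operations
  - employee 4 (Xander): dept_id=5 -> matches Security
  - employee 5 (Julia): dept_id=NULL, no match -> kept with NULL
Match against employees (self):
  - employee 1 (Leo): manager_id=NULL -> NULL
  - employee 2 (Pete): manager_id=1 -> Leo
  - employee 3 (Zoe): manager_id=2 -> Pete
  - employee 4 (Xander): manager_id=2 -> Pete
  - employee 5 (Julia): manager_id=3 -> Zoe

SQL:
SELECT a.name, b.name AS department, c.name AS manager
FROM employees a
LEFT JOIN departments b ON a.dept_id = b.id
LEFT JOIN employees c ON a.manager_id = c.id

Result:
name   | department | manager
-------+------------+--------
Leo    | NULL       | NULL   
Pete   | Operations | Leo    
Zoe    | Operations | Pete   
Xander | Security   | Pete   
Julia  | NULL       | Zoe    


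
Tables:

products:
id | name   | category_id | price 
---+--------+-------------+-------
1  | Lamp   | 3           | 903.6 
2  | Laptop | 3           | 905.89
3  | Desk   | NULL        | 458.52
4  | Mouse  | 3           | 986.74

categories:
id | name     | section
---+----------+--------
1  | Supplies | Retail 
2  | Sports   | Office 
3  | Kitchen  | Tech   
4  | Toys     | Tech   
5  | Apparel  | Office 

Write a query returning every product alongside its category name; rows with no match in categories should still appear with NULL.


LEFT JOIN keeps every row from products (the left table); where category_id has no match in categories, the category columns become NULL. Walk through each product:
  - product 1 (Lamp): category_id=3 -> matches Kitchen
  - product 2 (Laptop): category_id=3 -> matches Kitchen
  - product 3 (Desk): category_id=NULL, no match -> kept with NULL
  - product 4 (Mouse): category_id=3 -> matches Kitchen
All 4 rows appear; 1 has NULL category.

SQL:
SELECT a.name, b.name AS category
FROM products a
LEFT JOIN categories b ON a.category_id = b.id

Result:
name   | category
-------+---------
Lamp   | Kitchen 
Laptop | Kitchen 
Desk   | NULL    
Mouse  | Kitchen 


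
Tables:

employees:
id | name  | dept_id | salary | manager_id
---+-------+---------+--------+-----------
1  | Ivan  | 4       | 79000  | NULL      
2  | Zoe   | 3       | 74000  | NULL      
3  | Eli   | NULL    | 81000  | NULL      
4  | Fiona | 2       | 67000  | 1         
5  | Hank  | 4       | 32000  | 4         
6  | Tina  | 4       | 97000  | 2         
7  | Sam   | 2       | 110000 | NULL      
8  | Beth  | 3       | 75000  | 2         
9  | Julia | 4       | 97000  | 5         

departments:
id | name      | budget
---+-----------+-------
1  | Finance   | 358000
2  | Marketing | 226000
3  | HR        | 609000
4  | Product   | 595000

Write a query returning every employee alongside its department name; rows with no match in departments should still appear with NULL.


LEFT JOIN keeps every row from employees (the left table); where dept_id has no match in departments, the department columns become NULL. Walk through each employee:
  - employee 1 (Ivan): dept_id=4 -> matches Product
  - employee 2 (Zoe): dept_id=3 -> matches HR
  - employee 3 (Eli): dept_id=NULL, no match -> kept with NULL
  - employee 4 (Fiona): dept_id=2 -> matches Marketing
  - employee 5 (Hank): dept_id=4 -> matches Product
  - employee 6 (Tina): dept_id=4 -> matches Product
  - employee 7 (Sam): dept_id=2 -> matches Marketing
  - employee 8 (Beth): dept_id=3 -> matches HR
  - employee 9 (Julia): dept_id=4 -> matches Product
All 9 rows appear; 1 has NULL department.

SQL:
SELECT a.name, b.name AS department
FROM employees a
LEFT JOIN departments b ON a.dept_id = b.id

Result:
name  | department
------+-----------
Ivan  | Product   
Zoe   | HR        
Eli   | NULL      
Fiona | Marketing 
Hank  | Product   
Tina  | Product   
Sam   | Marketing 
Beth  | HR        
Julia | Product   


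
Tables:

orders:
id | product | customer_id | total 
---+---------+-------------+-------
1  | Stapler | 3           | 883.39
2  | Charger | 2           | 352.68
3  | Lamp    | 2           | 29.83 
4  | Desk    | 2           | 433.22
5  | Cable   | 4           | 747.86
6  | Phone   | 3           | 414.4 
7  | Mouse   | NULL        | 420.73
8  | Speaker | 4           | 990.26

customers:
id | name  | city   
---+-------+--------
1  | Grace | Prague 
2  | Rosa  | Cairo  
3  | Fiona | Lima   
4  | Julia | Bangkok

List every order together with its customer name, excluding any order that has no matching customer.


INNER JOIN keeps only orders rows whose customer_id matches an id in customers. Walk through each order:
  - order 1 (Stapler): customer_id=3 -> matches Fiona
  - order 2 (Charger): customer_id=2 -> matches Rosa
  - order 3 (Lamp): customer_id=2 -> matches Rosa
  - order 4 (Desk): customer_id=2 -> matches Rosa
  - order 5 (Cable): customer_id=4 -> matches Julia
  - order 6 (Phone): customer_id=3 -> matches Fiona
  - order 7 (Mouse): customer_id=NULL, no match -> dropped
  - order 8 (Speaker): customer_id=4 -> matches Julia
So 1 of 8 rows is dropped.

SQL:
SELECT a.product, b.name AS customer
FROM orders a
INNER JOIN customers b ON a.customer_id = b.id

Result:
product | customer
--------+---------
Stapler | Fiona   
Charger | Rosa    
Lamp    | Rosa    
Desk    | Rosa    
Cable   | Julia   
Phone   | Fiona   
Speaker | Julia   


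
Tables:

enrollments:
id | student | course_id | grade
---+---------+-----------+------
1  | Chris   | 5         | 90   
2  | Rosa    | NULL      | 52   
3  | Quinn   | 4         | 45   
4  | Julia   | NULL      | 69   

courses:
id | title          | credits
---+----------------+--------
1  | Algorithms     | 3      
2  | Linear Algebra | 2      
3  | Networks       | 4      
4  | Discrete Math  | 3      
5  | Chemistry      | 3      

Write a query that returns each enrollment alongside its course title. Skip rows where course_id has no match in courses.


INNER JOIN keeps only enrollments rows whose course_id matches an id in courses. Walk through each enrollment:
  - enrollment 1 (Chris): course_id=5 -> matches Chemistry
  - enrollment 2 (Rosa): course_id=NULL, no match -> dropped
  - enrollment 3 (Quinn): course_id=4 -> matches Discrete Math
  - enrollment 4 (Julia): course_id=NULL, no match -> dropped
So 2 of 4 rows are dropped.

SQL:
SELECT a.student, b.title AS course
FROM enrollments a
INNER JOIN courses b ON a.course_id = b.id

Result:
student | course       
--------+--------------
Chris   | Chemistry    
Quinn   | Discrete Math


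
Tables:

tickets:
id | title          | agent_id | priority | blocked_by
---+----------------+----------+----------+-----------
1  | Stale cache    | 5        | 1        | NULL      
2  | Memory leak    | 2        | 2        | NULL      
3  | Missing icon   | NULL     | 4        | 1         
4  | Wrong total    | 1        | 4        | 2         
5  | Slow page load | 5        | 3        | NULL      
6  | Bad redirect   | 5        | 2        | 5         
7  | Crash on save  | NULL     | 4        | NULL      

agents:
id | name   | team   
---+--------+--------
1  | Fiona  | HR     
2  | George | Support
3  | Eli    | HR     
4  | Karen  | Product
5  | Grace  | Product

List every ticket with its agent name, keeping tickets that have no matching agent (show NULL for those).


LEFT JOIN keeps every row from tickets (the left table); where agent_id has no match in agents, the agent columns become NULL. Walk through each ticket:
  - ticket 1 (Stale cache): agent_id=5 -> matches Grace
  - ticket 2 (Memory leak): agent_id=2 -> matches George
  - ticket 3 (Missing icon): agent_id=NULL, no match -> kept with NULL
  - ticket 4 (Wrong total): agent_id=1 -> matches Fiona
  - ticket 5 (Slow page load): agent_id=5 -> matches Grace
  - ticket 6 (Bad redirect): agent_id=5 -> matches Grace
  - ticket 7 (Crash on save): agent_id=NULL, no match -> kept with NULL
All 7 rows appear; 2 have NULL agent.

SQL:
SELECT a.title, b.name AS agent
FROM tickets a
LEFT JOIN agents b ON a.agent_id = b.id

Result:
title          | agent 
---------------+-------
Stale cache    | Grace 
Memory leak    | George
Missing icon   | NULL  
Wrong total    | Fiona 
Slow page load | Grace 
Bad redirect   | Grace 
Crash on save  | NULL  


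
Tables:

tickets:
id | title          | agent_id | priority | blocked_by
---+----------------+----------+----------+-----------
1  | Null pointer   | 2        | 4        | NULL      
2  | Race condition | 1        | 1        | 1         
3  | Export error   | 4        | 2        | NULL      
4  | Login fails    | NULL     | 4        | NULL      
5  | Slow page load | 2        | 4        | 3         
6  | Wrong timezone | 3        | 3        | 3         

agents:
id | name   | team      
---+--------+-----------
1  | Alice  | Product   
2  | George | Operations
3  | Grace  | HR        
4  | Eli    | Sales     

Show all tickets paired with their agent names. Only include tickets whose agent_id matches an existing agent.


INNER JOIN keeps only tickets rows whose agent_id matches an id in agents. Walk through each ticket:
  - ticket 1 (Null pointer): agent_id=2 -> matches George
  - ticket 2 (Race condition): agent_id=1 -> matches Alice
  - ticket 3 (Export error): agent_id=4 -> matches Eli
  - ticket 4 (Login fails): agent_id=NULL, no match -> dropped
  - ticket 5 (Slow page load): agent_id=2 -> matches George
  - ticket 6 (Wrong timezone): agent_id=3 -> matches Grace
So 1 of 6 rows is dropped.

SQL:
SELECT a.title, b.name AS agent
FROM tickets a
INNER JOIN agents b ON a.agent_id = b.id

Result:
title          | agent 
---------------+-------
Null pointer   | George
Race condition | Alice 
Export error   | Eli   
Slow page load | George
Wrong timezone | Grace 


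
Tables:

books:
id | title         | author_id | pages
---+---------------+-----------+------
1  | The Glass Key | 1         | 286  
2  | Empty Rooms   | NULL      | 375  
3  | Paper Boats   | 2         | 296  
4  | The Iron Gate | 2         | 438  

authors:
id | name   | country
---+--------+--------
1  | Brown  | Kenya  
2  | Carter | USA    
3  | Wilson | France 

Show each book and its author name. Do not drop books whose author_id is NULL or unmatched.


LEFT JOIN keeps every row from books (the left table); where author_id has no match in authors, the author columns become NULL. Walk through each book:
  - book 1 (The Glass Key): author_id=1 -> matches Brown
  - book 2 (Empty Rooms): author_id=NULL, no match -> kept with NULL
  - book 3 (Paper Boats): author_id=2 -> matches Carter
  - book 4 (The Iron Gate): author_id=2 -> matches Carter
All 4 rows appear; 1 has NULL author.

SQL:
SELECT a.title, b.name AS author
FROM books a
LEFT JOIN authors b ON a.author_id = b.id

Result:
title         | author
--------------+-------
The Glass Key | Brown 
Empty Rooms   | NULL  
Paper Boats   | Carter
The Iron Gate | Carter


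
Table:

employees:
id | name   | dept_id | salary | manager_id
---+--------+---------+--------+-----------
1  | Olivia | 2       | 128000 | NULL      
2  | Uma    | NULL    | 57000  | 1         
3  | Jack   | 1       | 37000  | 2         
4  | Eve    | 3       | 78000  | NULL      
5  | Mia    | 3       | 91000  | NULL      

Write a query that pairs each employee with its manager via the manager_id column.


This is a self-join: employees is joined to a second copy of itself, matching each row's manager_id to another row's id. Use LEFT JOIN so rows with manager_id=NULL are kept.
  - employee 1 (Olivia): manager_id=NULL -> NULL
  - employee 2 (Uma): manager_id=1 -> Olivia
  - employee 3 (Jack): manager_id=2 -> Uma
  - employee 4 (Eve): manager_id=NULL -> NULL
  - employee 5 (Mia): manager_id=NULL -> NULL

SQL:
SELECT a.name AS item, b.name AS manager
FROM employees a
LEFT JOIN employees b ON a.manager_id = b.id

Result:
item   | manager
-------+--------
Olivia | NULL   
Uma    | Olivia 
Jack   | Uma    
Eve    | NULL   
Mia    | NULL   


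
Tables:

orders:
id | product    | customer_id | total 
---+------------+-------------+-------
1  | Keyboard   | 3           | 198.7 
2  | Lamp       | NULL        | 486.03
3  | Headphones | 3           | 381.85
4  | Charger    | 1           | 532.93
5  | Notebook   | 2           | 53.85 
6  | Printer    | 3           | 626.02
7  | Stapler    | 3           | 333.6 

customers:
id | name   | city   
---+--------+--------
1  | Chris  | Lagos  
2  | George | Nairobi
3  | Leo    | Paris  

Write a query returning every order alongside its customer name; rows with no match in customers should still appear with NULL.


LEFT JOIN keeps every row from orders (the left table); where customer_id has no match in customers, the customer columns become NULL. Walk through each order:
  - order 1 (Keyboard): customer_id=3 -> matches Leo
  - order 2 (Lamp): customer_id=NULL, no match -> kept with NULL
  - order 3 (Headphones): customer_id=3 -> matches Leo
  - order 4 (Charger): customer_id=1 -> matches Chris
  - order 5 (Notebook): customer_id=2 -> matches George
  - order 6 (Printer): customer_id=3 -> matches Leo
  - order 7 (Stapler): customer_id=3 -> matches Leo
All 7 rows appear; 1 has NULL customer.

SQL:
SELECT a.product, b.name AS customer
FROM orders a
LEFT JOIN customers b ON a.customer_id = b.id

Result:
product    | customer
-----------+---------
Keyboard   | Leo     
Lamp       | NULL    
Headphones | Leo     
Charger    | Chris   
Notebook   | George  
Printer    | Leo     
Stapler    | Leo     


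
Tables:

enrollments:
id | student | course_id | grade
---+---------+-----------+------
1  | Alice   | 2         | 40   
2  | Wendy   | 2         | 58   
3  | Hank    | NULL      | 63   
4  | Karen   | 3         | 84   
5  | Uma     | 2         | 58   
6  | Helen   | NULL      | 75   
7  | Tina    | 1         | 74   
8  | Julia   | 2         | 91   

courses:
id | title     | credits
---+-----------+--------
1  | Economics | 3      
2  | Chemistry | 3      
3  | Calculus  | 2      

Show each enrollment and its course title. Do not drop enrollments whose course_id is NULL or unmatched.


LEFT JOIN keeps every row from enrollments (the left table); where course_id has no match in courses, the course columns become NULL. Walk through each enrollment:
  - enrollment 1 (Alice): course_id=2 -> matches Chemistry
  - enrollment 2 (Wendy): course_id=2 -> matches Chemistry
  - enrollment 3 (Hank): course_id=NULL, no match -> kept with NULL
  - enrollment 4 (Karen): course_id=3 -> matches Calculus
  - enrollment 5 (Uma): course_id=2 -> matches Chemistry
  - enrollment 6 (Helen): course_id=NULL, no match -> kept with NULL
  - enrollment 7 (Tina): course_id=1 -> matches Economics
  - enrollment 8 (Julia): course_id=2 -> matches Chemistry
All 8 rows appear; 2 have NULL course.

SQL:
SELECT a.student, b.title AS course
FROM enrollments a
LEFT JOIN courses b ON a.course_id = b.id

Result:
student | course   
--------+----------
Alice   | Chemistry
Wendy   | Chemistry
Hank    | NULL     
Karen   | Calculus 
Uma     | Chemistry
Helen   | NULL     
Tina    | Economics
Julia   | Chemistry


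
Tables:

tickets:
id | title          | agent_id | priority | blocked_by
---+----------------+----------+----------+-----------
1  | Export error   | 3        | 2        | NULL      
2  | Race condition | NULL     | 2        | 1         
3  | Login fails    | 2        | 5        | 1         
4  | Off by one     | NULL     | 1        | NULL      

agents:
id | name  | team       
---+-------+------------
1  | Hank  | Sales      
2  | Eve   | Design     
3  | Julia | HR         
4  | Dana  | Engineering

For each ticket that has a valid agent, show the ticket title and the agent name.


INNER JOIN keeps only tickets rows whose agent_id matches an id in agents. Walk through each ticket:
  - ticket 1 (Export error): agent_id=3 -> matches Julia
  - ticket 2 (Race condition): agent_id=NULL, no match -> dropped
  - ticket 3 (Login fails): agent_id=2 -> matches Eve
  - ticket 4 (Off by one): agent_id=NULL, no match -> dropped
So 2 of 4 rows are dropped.

SQL:
SELECT a.title, b.name AS agent
FROM tickets a
INNER JOIN agents b ON a.agent_id = b.id

Result:
title        | agent
-------------+------
Export error | Julia
Login fails  | Eve  


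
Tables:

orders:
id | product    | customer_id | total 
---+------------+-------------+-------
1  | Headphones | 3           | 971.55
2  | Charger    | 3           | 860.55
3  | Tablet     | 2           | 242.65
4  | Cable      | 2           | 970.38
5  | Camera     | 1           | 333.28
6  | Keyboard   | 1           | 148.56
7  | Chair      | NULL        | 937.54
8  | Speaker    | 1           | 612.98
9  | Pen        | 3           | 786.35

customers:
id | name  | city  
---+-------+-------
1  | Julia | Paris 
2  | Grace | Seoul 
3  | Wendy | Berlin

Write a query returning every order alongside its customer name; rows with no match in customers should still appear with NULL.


LEFT JOIN keeps every row from orders (the left table); where customer_id has no match in customers, the customer columns become NULL. Walk through each order:
  - order 1 (Headphones): customer_id=3 -> matches Wendy
  - order 2 (Charger): customer_id=3 -> matches Wendy
  - order 3 (Tablet): customer_id=2 -> matches Grace
  - order 4 (Cable): customer_id=2 -> matches Grace
  - order 5 (Camera): customer_id=1 -> matches Julia
  - order 6 (Keyboard): customer_id=1 -> matches Julia
  - order 7 (Chair): customer_id=NULL, no match -> kept with NULL
  - order 8 (Speaker): customer_id=1 -> matches Julia
  - order 9 (Pen): customer_id=3 -> matches Wendy
All 9 rows appear; 1 has NULL customer.

SQL:
SELECT a.product, b.name AS customer
FROM orders a
LEFT JOIN customers b ON a.customer_id = b.id

Result:
product    | customer
-----------+---------
Headphones | Wendy   
Charger    | Wendy   
Tablet     | Grace   
Cable      | Grace   
Camera     | Julia   
Keyboard   | Julia   
Chair      | NULL    
Speaker    | Julia   
Pen        | Wendy   


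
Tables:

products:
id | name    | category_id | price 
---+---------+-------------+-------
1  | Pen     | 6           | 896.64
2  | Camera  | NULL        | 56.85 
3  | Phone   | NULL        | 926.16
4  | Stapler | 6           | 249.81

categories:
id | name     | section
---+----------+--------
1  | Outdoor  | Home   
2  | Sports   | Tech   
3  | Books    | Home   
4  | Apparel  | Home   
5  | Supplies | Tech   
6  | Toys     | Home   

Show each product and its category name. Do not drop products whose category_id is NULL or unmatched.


LEFT JOIN keeps every row from products (the left table); where category_id has no match in categories, the category columns become NULL. Walk through each product:
  - product 1 (Pen): category_id=6 -> matches Toys
  - product 2 (Camera): category_id=NULL, no match -> kept with NULL
  - product 3 (Phone): category_id=NULL, no match -> kept with NULL
  - product 4 (Stapler): category_id=6 -> matches Toys
All 4 rows appear; 2 have NULL category.

SQL:
SELECT a.name, b.name AS category
FROM products a
LEFT JOIN categories b ON a.category_id = b.id

Result:
name    | category
--------+---------
Pen     | Toys    
Camera  | NULL    
Phone   | NULL    
Stapler | Toys    


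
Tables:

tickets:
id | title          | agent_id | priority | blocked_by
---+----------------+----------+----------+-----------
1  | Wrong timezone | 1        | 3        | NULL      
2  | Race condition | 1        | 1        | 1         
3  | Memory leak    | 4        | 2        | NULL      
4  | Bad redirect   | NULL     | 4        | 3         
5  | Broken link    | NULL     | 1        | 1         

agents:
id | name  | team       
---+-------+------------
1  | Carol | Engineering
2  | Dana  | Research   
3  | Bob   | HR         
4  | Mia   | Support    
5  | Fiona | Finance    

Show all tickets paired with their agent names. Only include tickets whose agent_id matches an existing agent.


INNER JOIN keeps only tickets rows whose agent_id matches an id in agents. Walk through each ticket:
  - ticket 1 (Wrong timezone): agent_id=1 -> matches Carol
  - ticket 2 (Race condition): agent_id=1 -> matches Carol
  - ticket 3 (Memory leak): agent_id=4 -> matches Mia
  - ticket 4 (Bad redirect): agent_id=NULL, no match -> dropped
  - ticket 5 (Broken link): agent_id=NULL, no match -> dropped
So 2 of 5 rows are dropped.

SQL:
SELECT a.title, b.name AS agent
FROM tickets a
INNER JOIN agents b ON a.agent_id = b.id

Result:
title          | agent
---------------+------
Wrong timezone | Carol
Race condition | Carol
Memory leak    | Mia  
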